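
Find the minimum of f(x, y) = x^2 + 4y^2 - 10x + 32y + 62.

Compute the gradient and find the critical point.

f(x,y) = x^2 + 4y^2 - 10x + 32y + 62
df/dx = 2x + (-10) = 0  =>  x = 5
df/dy = 8y + (32) = 0  =>  y = -4
f(5, -4) = 1*(5)^2 + 4*(-4)^2 + -10*(5) + 32*(-4) + 62 = -27
Hessian is diagonal with entries 2, 8 > 0, so this is a minimum.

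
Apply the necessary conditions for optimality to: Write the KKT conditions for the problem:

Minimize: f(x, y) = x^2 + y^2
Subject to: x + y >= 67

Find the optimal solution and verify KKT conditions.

KKT conditions for min x^2 + y^2 s.t. x + y >= 67:
Stationarity: 2x = mu, 2y = mu
So x = y = mu/2.
Complementary slackness: mu*(x + y - 67) = 0
Primal feasibility: x + y >= 67; dual feasibility: mu >= 0
If mu = 0 then x = y = 0, but 0 + 0 < 67 is infeasible, so the constraint is active.
Constraint active: x + y = 2*(mu/2) = 67 => mu = 67
x = y = 67/2, f = 4489/2
Verify: stationarity 2*(67/2) = 67 = mu; primal 67/2 + 67/2 = 67 >= 67; dual mu = 67 >= 0; complementary slackness 67*(67 - 67) = 0. All KKT conditions hold.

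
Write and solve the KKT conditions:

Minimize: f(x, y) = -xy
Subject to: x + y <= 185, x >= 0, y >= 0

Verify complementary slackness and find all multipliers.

Problem: min -xy s.t. x + y <= 185 (multiplier lambda), x >= 0 (mu_x), y >= 0 (mu_y)
KKT stationarity: -y + lambda - mu_x = 0, -x + lambda - mu_y = 0, with lambda, mu_x, mu_y >= 0
Complementary slackness: lambda*(x + y - 185) = 0, mu_x*x = 0, mu_y*y = 0
If lambda = 0: y = -mu_x <= 0 and x = -mu_y <= 0 force x = y = 0 with f = 0; but x = y = 185/2 is feasible with f = -34225/4 < 0, so this is not the minimum. Hence lambda > 0 and x + y = 185.
Try x > 0, y > 0 (so mu_x = mu_y = 0): y = lambda, x = lambda => x = y = lambda
x + y = 185 => 2*lambda = 185 => lambda = 185/2
x* = y* = 185/2 > 0, consistent with mu_x = mu_y = 0.
(Any feasible point with x = 0 or y = 0 has f = 0 > -34225/4, so the minimum is not on those boundaries.)
min(-xy) = -34225/4 (i.e. max xy = 34225/4)
Multipliers: lambda = 185/2, mu_x = 0, mu_y = 0
Complementary slackness: lambda*(x + y - 185) = 185/2*(185/2 + 185/2 - 185) = 0, mu_x*x = 0*185/2 = 0, mu_y*y = 0*185/2 = 0. Satisfied.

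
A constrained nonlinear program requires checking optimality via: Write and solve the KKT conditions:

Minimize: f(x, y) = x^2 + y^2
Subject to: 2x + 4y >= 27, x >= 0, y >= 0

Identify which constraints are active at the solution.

KKT conditions for min x^2 + y^2 s.t. 2x + 4y >= 27, x >= 0, y >= 0:
Stationarity: 2x = mu*2 + mu_x, 2y = mu*4 + mu_y, with mu, mu_x, mu_y >= 0
Complementary slackness: mu*(2x + 4y - 27) = 0, mu_x*x = 0, mu_y*y = 0
(0, 0) is infeasible (2*0 + 4*0 < 27), so if mu = 0 stationarity would force x = mu_x/2 >= 0, y = mu_y/2 >= 0 with mu_x*x = mu_y*y = 0, i.e. x = y = 0: contradiction. Hence mu > 0 and 2x + 4y = 27 is active.
Try x > 0, y > 0 (so mu_x = mu_y = 0): x = 2*mu/2, y = 4*mu/2
Substitute: 2*(2*mu/2) + 4*(4*mu/2) = 27
  mu*20/2 = 27 => mu = 27/10
x* = 27/10 > 0, y* = 27/5 > 0, consistent with mu_x = mu_y = 0.
f is convex and the constraints are linear, so this KKT point is the global minimum.
f* = 729/20
Active constraints: 2x + 4y >= 27 (holds with equality, mu = 27/10 > 0); x >= 0 and y >= 0 are inactive (mu_x = mu_y = 0).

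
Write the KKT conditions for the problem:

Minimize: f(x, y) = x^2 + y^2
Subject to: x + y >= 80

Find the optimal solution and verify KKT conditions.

KKT conditions for min x^2 + y^2 s.t. x + y >= 80:
Stationarity: 2x = mu, 2y = mu
So x = y = mu/2.
Complementary slackness: mu*(x + y - 80) = 0
Primal feasibility: x + y >= 80; dual feasibility: mu >= 0
If mu = 0 then x = y = 0, but 0 + 0 < 80 is infeasible, so the constraint is active.
Constraint active: x + y = 2*(mu/2) = 80 => mu = 80
x = y = 40, f = 3200
Verify: stationarity 2*40 = 80 = mu; primal 40 + 40 = 80 >= 80; dual mu = 80 >= 0; complementary slackness 80*(80 - 80) = 0. All KKT conditions hold.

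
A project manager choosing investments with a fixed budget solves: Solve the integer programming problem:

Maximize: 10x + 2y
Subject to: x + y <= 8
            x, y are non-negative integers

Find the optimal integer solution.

Objective: 10x + 2y, constraint: x + y <= 8
Coefficient of x is 10 >= coefficient of y is 2, so allocate the entire budget to x.
Optimal: x = 8, y = 0, value = 80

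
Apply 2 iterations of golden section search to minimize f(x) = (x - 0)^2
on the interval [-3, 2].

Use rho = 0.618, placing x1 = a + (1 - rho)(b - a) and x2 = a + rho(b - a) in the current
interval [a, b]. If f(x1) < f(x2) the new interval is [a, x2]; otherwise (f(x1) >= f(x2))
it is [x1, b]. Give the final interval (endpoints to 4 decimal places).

Golden section search for min of f(x) = (x - 0)^2 on [-3, 2].
Each step: x1 = a + (1 - rho)(b - a), x2 = a + rho(b - a); if f(x1) < f(x2) keep [a, x2], otherwise keep [x1, b].
Step 1: [-3.0000, 2.0000], x1=-1.0900 (f=1.1881), x2=0.0900 (f=0.0081); f(x1) > f(x2) => keep [-1.0900, 2.0000]
Step 2: [-1.0900, 2.0000], x1=0.0904 (f=0.0082), x2=0.8196 (f=0.6718); f(x1) < f(x2) => keep [-1.0900, 0.8196]
Final interval: [-1.0900, 0.8196]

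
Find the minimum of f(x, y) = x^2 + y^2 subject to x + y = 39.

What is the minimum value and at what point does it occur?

Substitute y = 39 - x into f(x,y) = x^2 + y^2:
g(x) = x^2 + (39 - x)^2 = 2x^2 - 78x + 1521
g'(x) = 4x - 78 = 0  =>  x = 39/2
y = 39 - 39/2 = 39/2
Minimum value = (39/2)^2 + (39/2)^2 = 1521/2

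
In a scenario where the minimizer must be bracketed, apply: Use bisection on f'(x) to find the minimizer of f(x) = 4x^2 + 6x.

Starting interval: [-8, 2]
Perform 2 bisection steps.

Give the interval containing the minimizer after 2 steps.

Finding critical point of f(x) = 4x^2 + 6x using bisection on f'(x) = 8x + 6.
f'(x) = 0 when x = -3/4.
Starting interval: [-8, 2]
Step 1: mid = -3, f'(mid) = -18, new interval = [-3, 2]
Step 2: mid = -1/2, f'(mid) = 2, new interval = [-3, -1/2]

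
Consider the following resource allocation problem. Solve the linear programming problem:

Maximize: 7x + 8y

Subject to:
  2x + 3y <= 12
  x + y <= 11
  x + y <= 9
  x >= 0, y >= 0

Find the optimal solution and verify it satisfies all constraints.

Feasible vertices: (0, 0), (0, 4), (6, 0)
Objective 7x + 8y at each vertex:
  (0, 0): 0
  (0, 4): 32
  (6, 0): 42
Maximum is 42 at (6, 0).
Verify constraints at (x, y) = (6, 0):
  2*6 + 3*0 = 12 <= 12 (active)
  1*6 + 1*0 = 6 <= 11
  1*6 + 1*0 = 6 <= 9
  x = 6 >= 0, y = 0 >= 0. All constraints satisfied.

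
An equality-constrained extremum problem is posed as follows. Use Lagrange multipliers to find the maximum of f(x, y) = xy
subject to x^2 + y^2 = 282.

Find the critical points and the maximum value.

Lagrange conditions: y = 2*lambda*x and x = 2*lambda*y
If x = 0 then y = 0, violating the constraint, so x, y != 0.
Dividing: y/x = x/y => x^2 = y^2 => y = x or y = -x
Constraint: 2x^2 = 282 => x^2 = 141 => x = +/-sqrt(141)
Critical points: (sqrt(141), sqrt(141)), (-sqrt(141), -sqrt(141)), (sqrt(141), -sqrt(141)), (-sqrt(141), sqrt(141))
  y = x:  xy = x^2 = 141  at (sqrt(141), sqrt(141)) and (-sqrt(141), -sqrt(141))
  y = -x: xy = -x^2 = -141 at (sqrt(141), -sqrt(141)) and (-sqrt(141), sqrt(141))
Maximum xy = 141 at (sqrt(141), sqrt(141)) and (-sqrt(141), -sqrt(141))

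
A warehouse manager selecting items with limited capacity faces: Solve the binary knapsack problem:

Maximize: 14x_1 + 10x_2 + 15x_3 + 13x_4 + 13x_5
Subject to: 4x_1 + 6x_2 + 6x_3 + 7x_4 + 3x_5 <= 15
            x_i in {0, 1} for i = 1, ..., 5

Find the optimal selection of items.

Items: item 1 (v=14, w=4), item 2 (v=10, w=6), item 3 (v=15, w=6), item 4 (v=13, w=7), item 5 (v=13, w=3)
Capacity: 15
Checking all 32 subsets (w = total weight, v = total value):
  {}: w = 0, v = 0
  {1}: w = 4, v = 14
  {2}: w = 6, v = 10
  {3}: w = 6, v = 15
  {4}: w = 7, v = 13
  {5}: w = 3, v = 13
  {1, 2}: w = 10, v = 24
  {1, 3}: w = 10, v = 29
  {1, 4}: w = 11, v = 27
  {1, 5}: w = 7, v = 27
  {2, 3}: w = 12, v = 25
  {2, 4}: w = 13, v = 23
  {2, 5}: w = 9, v = 23
  {3, 4}: w = 13, v = 28
  {3, 5}: w = 9, v = 28
  {4, 5}: w = 10, v = 26
  {1, 2, 3}: w = 16 > 15, infeasible
  {1, 2, 4}: w = 17 > 15, infeasible
  {1, 2, 5}: w = 13, v = 37
  {1, 3, 4}: w = 17 > 15, infeasible
  {1, 3, 5}: w = 13, v = 42
  {1, 4, 5}: w = 14, v = 40
  {2, 3, 4}: w = 19 > 15, infeasible
  {2, 3, 5}: w = 15, v = 38
  {2, 4, 5}: w = 16 > 15, infeasible
  {3, 4, 5}: w = 16 > 15, infeasible
  {1, 2, 3, 4}: w = 23 > 15, infeasible
  {1, 2, 3, 5}: w = 19 > 15, infeasible
  {1, 2, 4, 5}: w = 20 > 15, infeasible
  {1, 3, 4, 5}: w = 20 > 15, infeasible
  {2, 3, 4, 5}: w = 22 > 15, infeasible
  {1, 2, 3, 4, 5}: w = 26 > 15, infeasible
Best feasible subset: items [1, 3, 5]
Total weight: 13 <= 15, total value: 42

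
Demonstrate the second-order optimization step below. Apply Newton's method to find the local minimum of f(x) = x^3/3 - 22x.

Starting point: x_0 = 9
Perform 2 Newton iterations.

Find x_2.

f(x) = x^3/3 - 22x
f'(x) = x^2 - 22, f''(x) = 2x
Newton update: x_{n+1} = x_n - (x_n^2 - 22)/(2*x_n)
Step 1: x_0 = 9, f'=59, f''=18, x_1 = 103/18
Step 2: x_1 = 103/18, f'=3481/324, f''=103/9, x_2 = 17737/3708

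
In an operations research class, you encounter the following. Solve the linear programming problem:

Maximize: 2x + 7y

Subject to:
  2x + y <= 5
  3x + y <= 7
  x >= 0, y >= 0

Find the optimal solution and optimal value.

Feasible vertices: (0, 0), (0, 5), (2, 1), (7/3, 0)
Objective 2x + 7y at each:
  (0, 0): 0
  (0, 5): 35
  (2, 1): 11
  (7/3, 0): 14/3
Maximum is 35 at (0, 5).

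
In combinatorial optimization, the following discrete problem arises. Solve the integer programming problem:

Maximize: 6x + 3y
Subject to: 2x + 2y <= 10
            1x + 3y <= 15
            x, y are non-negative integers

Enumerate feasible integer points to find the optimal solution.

Constraint 1: 2x + 2y <= 10
Constraint 2: 1x + 3y <= 15
Feasible x range (need y >= 0): 0 <= x <= min(10/2, 15/1) => x in {0, ..., 5}.
Enumerate feasible integer points row by row (the coefficient of y is 3 > 0, so for each x the largest feasible y gives the best value):
  x = 0: y <= min((10 - 2*0)/2, (15 - 1*0)/3) => y in {0, ..., 5}; best 6*0 + 3*5 = 15
  x = 1: y <= min((10 - 2*1)/2, (15 - 1*1)/3) => y in {0, ..., 4}; best 6*1 + 3*4 = 18
  x = 2: y <= min((10 - 2*2)/2, (15 - 1*2)/3) => y in {0, ..., 3}; best 6*2 + 3*3 = 21
  x = 3: y <= min((10 - 2*3)/2, (15 - 1*3)/3) => y in {0, ..., 2}; best 6*3 + 3*2 = 24
  x = 4: y <= min((10 - 2*4)/2, (15 - 1*4)/3) => y in {0, ..., 1}; best 6*4 + 3*1 = 27
  x = 5: y <= min((10 - 2*5)/2, (15 - 1*5)/3) => y in {0}; best 6*5 + 3*0 = 30
The maximum 6x + 3y = 30 is achieved at x = 5, y = 0.
Check: 2*5 + 2*0 = 10 <= 10 and 1*5 + 3*0 = 5 <= 15.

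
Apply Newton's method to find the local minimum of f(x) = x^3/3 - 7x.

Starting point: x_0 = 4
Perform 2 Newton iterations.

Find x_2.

f(x) = x^3/3 - 7x
f'(x) = x^2 - 7, f''(x) = 2x
Newton update: x_{n+1} = x_n - (x_n^2 - 7)/(2*x_n)
Step 1: x_0 = 4, f'=9, f''=8, x_1 = 23/8
Step 2: x_1 = 23/8, f'=81/64, f''=23/4, x_2 = 977/368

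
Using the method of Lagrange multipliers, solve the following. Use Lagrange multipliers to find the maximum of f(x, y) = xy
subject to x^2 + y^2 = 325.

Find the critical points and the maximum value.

Lagrange conditions: y = 2*lambda*x and x = 2*lambda*y
If x = 0 then y = 0, violating the constraint, so x, y != 0.
Dividing: y/x = x/y => x^2 = y^2 => y = x or y = -x
Constraint: 2x^2 = 325 => x^2 = 325/2 => x = +/-sqrt(325/2)
Critical points: (sqrt(325/2), sqrt(325/2)), (-sqrt(325/2), -sqrt(325/2)), (sqrt(325/2), -sqrt(325/2)), (-sqrt(325/2), sqrt(325/2))
  y = x:  xy = x^2 = 325/2  at (sqrt(325/2), sqrt(325/2)) and (-sqrt(325/2), -sqrt(325/2))
  y = -x: xy = -x^2 = -325/2 at (sqrt(325/2), -sqrt(325/2)) and (-sqrt(325/2), sqrt(325/2))
Maximum xy = 325/2 at (sqrt(325/2), sqrt(325/2)) and (-sqrt(325/2), -sqrt(325/2))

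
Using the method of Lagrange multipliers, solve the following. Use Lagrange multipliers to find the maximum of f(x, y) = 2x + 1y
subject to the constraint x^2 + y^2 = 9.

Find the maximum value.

Set up Lagrange conditions: grad f = lambda * grad g
  2 = 2*lambda*x
  1 = 2*lambda*y
From these: x/y = 2/1, so x = 2t, y = 1t for some t.
Substitute into constraint: (2t)^2 + (1t)^2 = 9
  t^2 * 5 = 9
  t = sqrt(9/5)
Maximum = 2*x + 1*y = (2^2 + 1^2)*t = 5 * sqrt(9/5) = sqrt(45)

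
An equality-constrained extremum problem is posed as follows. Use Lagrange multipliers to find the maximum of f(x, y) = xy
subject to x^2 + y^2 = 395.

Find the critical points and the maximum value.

Lagrange conditions: y = 2*lambda*x and x = 2*lambda*y
If x = 0 then y = 0, violating the constraint, so x, y != 0.
Dividing: y/x = x/y => x^2 = y^2 => y = x or y = -x
Constraint: 2x^2 = 395 => x^2 = 395/2 => x = +/-sqrt(395/2)
Critical points: (sqrt(395/2), sqrt(395/2)), (-sqrt(395/2), -sqrt(395/2)), (sqrt(395/2), -sqrt(395/2)), (-sqrt(395/2), sqrt(395/2))
  y = x:  xy = x^2 = 395/2  at (sqrt(395/2), sqrt(395/2)) and (-sqrt(395/2), -sqrt(395/2))
  y = -x: xy = -x^2 = -395/2 at (sqrt(395/2), -sqrt(395/2)) and (-sqrt(395/2), sqrt(395/2))
Maximum xy = 395/2 at (sqrt(395/2), sqrt(395/2)) and (-sqrt(395/2), -sqrt(395/2))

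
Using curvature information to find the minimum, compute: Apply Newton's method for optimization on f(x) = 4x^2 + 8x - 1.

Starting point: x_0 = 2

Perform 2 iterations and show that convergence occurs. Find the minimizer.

f(x) = 4x^2 + 8x - 1, f'(x) = 8x + (8), f''(x) = 8
Step 1: f'(2) = 24, x_1 = 2 - 24/8 = -1
Step 2: f'(-1) = 0, x_2 = -1 (converged)
Newton's method converges in 1 step for quadratics.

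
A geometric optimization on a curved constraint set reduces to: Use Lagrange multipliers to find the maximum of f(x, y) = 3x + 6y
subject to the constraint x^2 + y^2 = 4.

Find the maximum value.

Set up Lagrange conditions: grad f = lambda * grad g
  3 = 2*lambda*x
  6 = 2*lambda*y
From these: x/y = 3/6, so x = 3t, y = 6t for some t.
Substitute into constraint: (3t)^2 + (6t)^2 = 4
  t^2 * 45 = 4
  t = sqrt(4/45)
Maximum = 3*x + 6*y = (3^2 + 6^2)*t = 45 * sqrt(4/45) = sqrt(180)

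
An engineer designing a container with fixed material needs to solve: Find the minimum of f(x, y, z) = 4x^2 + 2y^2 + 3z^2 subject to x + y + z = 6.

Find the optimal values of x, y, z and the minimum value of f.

Using Lagrange multipliers on f = 4x^2 + 2y^2 + 3z^2 with constraint x + y + z = 6:
Conditions: 2*4*x = lambda, 2*2*y = lambda, 2*3*z = lambda
So x = lambda/8, y = lambda/4, z = lambda/6
Substituting into constraint: lambda * (13/24) = 6
lambda = 144/13
x = 18/13, y = 36/13, z = 24/13
Minimum value = 432/13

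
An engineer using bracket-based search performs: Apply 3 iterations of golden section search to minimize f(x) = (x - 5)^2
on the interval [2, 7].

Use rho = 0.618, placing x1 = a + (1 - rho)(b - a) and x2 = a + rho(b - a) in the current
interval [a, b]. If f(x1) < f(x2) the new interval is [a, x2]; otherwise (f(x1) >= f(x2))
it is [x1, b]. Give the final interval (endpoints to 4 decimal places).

Golden section search for min of f(x) = (x - 5)^2 on [2, 7].
Each step: x1 = a + (1 - rho)(b - a), x2 = a + rho(b - a); if f(x1) < f(x2) keep [a, x2], otherwise keep [x1, b].
Step 1: [2.0000, 7.0000], x1=3.9100 (f=1.1881), x2=5.0900 (f=0.0081); f(x1) > f(x2) => keep [3.9100, 7.0000]
Step 2: [3.9100, 7.0000], x1=5.0904 (f=0.0082), x2=5.8196 (f=0.6718); f(x1) < f(x2) => keep [3.9100, 5.8196]
Step 3: [3.9100, 5.8196], x1=4.6395 (f=0.1300), x2=5.0901 (f=0.0081); f(x1) > f(x2) => keep [4.6395, 5.8196]
Final interval: [4.6395, 5.8196]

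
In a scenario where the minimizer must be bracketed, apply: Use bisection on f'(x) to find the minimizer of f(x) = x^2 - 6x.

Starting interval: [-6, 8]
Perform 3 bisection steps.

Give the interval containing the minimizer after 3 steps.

Finding critical point of f(x) = x^2 - 6x using bisection on f'(x) = 2x + -6.
f'(x) = 0 when x = 3.
Starting interval: [-6, 8]
Step 1: mid = 1, f'(mid) = -4, new interval = [1, 8]
Step 2: mid = 9/2, f'(mid) = 3, new interval = [1, 9/2]
Step 3: mid = 11/4, f'(mid) = -1/2, new interval = [11/4, 9/2]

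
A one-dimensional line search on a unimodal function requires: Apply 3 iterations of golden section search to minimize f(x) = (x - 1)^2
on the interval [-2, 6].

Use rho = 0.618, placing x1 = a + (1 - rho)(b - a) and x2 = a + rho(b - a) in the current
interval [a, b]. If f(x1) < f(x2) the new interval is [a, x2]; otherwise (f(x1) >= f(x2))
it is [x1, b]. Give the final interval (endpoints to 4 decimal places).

Golden section search for min of f(x) = (x - 1)^2 on [-2, 6].
Each step: x1 = a + (1 - rho)(b - a), x2 = a + rho(b - a); if f(x1) < f(x2) keep [a, x2], otherwise keep [x1, b].
Step 1: [-2.0000, 6.0000], x1=1.0560 (f=0.0031), x2=2.9440 (f=3.7791); f(x1) < f(x2) => keep [-2.0000, 2.9440]
Step 2: [-2.0000, 2.9440], x1=-0.1114 (f=1.2352), x2=1.0554 (f=0.0031); f(x1) > f(x2) => keep [-0.1114, 2.9440]
Step 3: [-0.1114, 2.9440], x1=1.0558 (f=0.0031), x2=1.7768 (f=0.6035); f(x1) < f(x2) => keep [-0.1114, 1.7768]
Final interval: [-0.1114, 1.7768]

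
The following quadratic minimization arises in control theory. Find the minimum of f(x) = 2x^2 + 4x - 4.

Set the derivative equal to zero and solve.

f(x) = 2x^2 + 4x - 4
f'(x) = 4x + (4) = 0
x = -4/4 = -1
f(-1) = -6
Since f''(x) = 4 > 0, this is a minimum.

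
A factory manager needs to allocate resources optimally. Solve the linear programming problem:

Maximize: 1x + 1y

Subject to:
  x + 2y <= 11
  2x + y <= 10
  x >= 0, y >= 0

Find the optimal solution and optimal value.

Feasible vertices: (0, 0), (0, 11/2), (3, 4), (5, 0)
Objective 1x + 1y at each:
  (0, 0): 0
  (0, 11/2): 11/2
  (3, 4): 7
  (5, 0): 5
Maximum is 7 at (3, 4).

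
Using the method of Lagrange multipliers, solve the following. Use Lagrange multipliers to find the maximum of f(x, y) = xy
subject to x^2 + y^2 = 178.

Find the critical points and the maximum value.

Lagrange conditions: y = 2*lambda*x and x = 2*lambda*y
If x = 0 then y = 0, violating the constraint, so x, y != 0.
Dividing: y/x = x/y => x^2 = y^2 => y = x or y = -x
Constraint: 2x^2 = 178 => x^2 = 89 => x = +/-sqrt(89)
Critical points: (sqrt(89), sqrt(89)), (-sqrt(89), -sqrt(89)), (sqrt(89), -sqrt(89)), (-sqrt(89), sqrt(89))
  y = x:  xy = x^2 = 89  at (sqrt(89), sqrt(89)) and (-sqrt(89), -sqrt(89))
  y = -x: xy = -x^2 = -89 at (sqrt(89), -sqrt(89)) and (-sqrt(89), sqrt(89))
Maximum xy = 89 at (sqrt(89), sqrt(89)) and (-sqrt(89), -sqrt(89))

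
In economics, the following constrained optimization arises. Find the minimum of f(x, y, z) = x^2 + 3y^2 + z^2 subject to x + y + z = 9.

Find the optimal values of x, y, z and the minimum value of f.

Using Lagrange multipliers on f = x^2 + 3y^2 + z^2 with constraint x + y + z = 9:
Conditions: 2*1*x = lambda, 2*3*y = lambda, 2*1*z = lambda
So x = lambda/2, y = lambda/6, z = lambda/2
Substituting into constraint: lambda * (7/6) = 9
lambda = 54/7
x = 27/7, y = 9/7, z = 27/7
Minimum value = 243/7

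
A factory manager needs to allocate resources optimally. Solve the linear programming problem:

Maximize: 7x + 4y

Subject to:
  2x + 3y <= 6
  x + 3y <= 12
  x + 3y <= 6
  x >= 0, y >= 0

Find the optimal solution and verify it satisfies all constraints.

Feasible vertices: (0, 0), (0, 2), (3, 0)
Objective 7x + 4y at each vertex:
  (0, 0): 0
  (0, 2): 8
  (3, 0): 21
Maximum is 21 at (3, 0).
Verify constraints at (x, y) = (3, 0):
  2*3 + 3*0 = 6 <= 6 (active)
  1*3 + 3*0 = 3 <= 12
  1*3 + 3*0 = 3 <= 6
  x = 3 >= 0, y = 0 >= 0. All constraints satisfied.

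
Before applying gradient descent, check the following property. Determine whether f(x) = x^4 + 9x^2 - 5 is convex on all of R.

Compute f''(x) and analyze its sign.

f(x) = x^4 + 9x^2 - 5
f'(x) = 4x^3 + 18x
f''(x) = 12x^2 + 18
f''(x) = 12x^2 + 18 >= 18 > 0 for all x
Therefore, f is convex on R.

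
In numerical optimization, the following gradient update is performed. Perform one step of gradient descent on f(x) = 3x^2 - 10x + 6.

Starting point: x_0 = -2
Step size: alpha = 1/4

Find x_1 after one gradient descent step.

f(x) = 3x^2 - 10x + 6
f'(x) = 6x - 10
f'(-2) = 6*-2 + (-10) = -22
x_1 = x_0 - alpha * f'(x_0) = -2 - 1/4 * -22 = 7/2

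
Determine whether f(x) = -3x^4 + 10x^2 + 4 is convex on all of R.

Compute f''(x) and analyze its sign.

f(x) = -3x^4 + 10x^2 + 4
f'(x) = -12x^3 + 20x
f''(x) = -36x^2 + 20
f''(x) = -36x^2 + 20 -> -inf as |x| -> inf
Therefore, f is not globally convex on R.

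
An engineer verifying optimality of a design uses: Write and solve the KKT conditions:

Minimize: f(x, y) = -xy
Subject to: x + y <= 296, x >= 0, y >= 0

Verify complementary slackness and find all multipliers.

Problem: min -xy s.t. x + y <= 296 (multiplier lambda), x >= 0 (mu_x), y >= 0 (mu_y)
KKT stationarity: -y + lambda - mu_x = 0, -x + lambda - mu_y = 0, with lambda, mu_x, mu_y >= 0
Complementary slackness: lambda*(x + y - 296) = 0, mu_x*x = 0, mu_y*y = 0
If lambda = 0: y = -mu_x <= 0 and x = -mu_y <= 0 force x = y = 0 with f = 0; but x = y = 148 is feasible with f = -21904 < 0, so this is not the minimum. Hence lambda > 0 and x + y = 296.
Try x > 0, y > 0 (so mu_x = mu_y = 0): y = lambda, x = lambda => x = y = lambda
x + y = 296 => 2*lambda = 296 => lambda = 148
x* = y* = 148 > 0, consistent with mu_x = mu_y = 0.
(Any feasible point with x = 0 or y = 0 has f = 0 > -21904, so the minimum is not on those boundaries.)
min(-xy) = -21904 (i.e. max xy = 21904)
Multipliers: lambda = 148, mu_x = 0, mu_y = 0
Complementary slackness: lambda*(x + y - 296) = 148*(148 + 148 - 296) = 0, mu_x*x = 0*148 = 0, mu_y*y = 0*148 = 0. Satisfied.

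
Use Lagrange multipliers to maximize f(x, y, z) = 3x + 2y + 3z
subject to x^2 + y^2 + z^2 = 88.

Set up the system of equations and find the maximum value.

Lagrange conditions: 3 = 2*lambda*x, 2 = 2*lambda*y, 3 = 2*lambda*z
So x:3 = y:2 = z:3, i.e. x = 3t, y = 2t, z = 3t
Constraint: t^2*(3^2 + 2^2 + 3^2) = 88
  t^2 * 22 = 88  =>  t = sqrt(4)
Maximum = 3*3t + 2*2t + 3*3t = 22*sqrt(4) = 44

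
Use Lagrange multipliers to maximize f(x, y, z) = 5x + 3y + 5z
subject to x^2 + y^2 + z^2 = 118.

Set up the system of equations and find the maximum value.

Lagrange conditions: 5 = 2*lambda*x, 3 = 2*lambda*y, 5 = 2*lambda*z
So x:5 = y:3 = z:5, i.e. x = 5t, y = 3t, z = 5t
Constraint: t^2*(5^2 + 3^2 + 5^2) = 118
  t^2 * 59 = 118  =>  t = sqrt(2)
Maximum = 5*5t + 3*3t + 5*5t = 59*sqrt(2) = sqrt(6962)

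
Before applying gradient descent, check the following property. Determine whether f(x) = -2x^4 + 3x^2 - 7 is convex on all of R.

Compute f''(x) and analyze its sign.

f(x) = -2x^4 + 3x^2 - 7
f'(x) = -8x^3 + 6x
f''(x) = -24x^2 + 6
f''(x) = -24x^2 + 6 -> -inf as |x| -> inf
Therefore, f is not globally convex on R.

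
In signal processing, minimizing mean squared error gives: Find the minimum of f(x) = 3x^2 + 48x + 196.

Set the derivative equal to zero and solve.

f(x) = 3x^2 + 48x + 196
f'(x) = 6x + (48) = 0
x = -48/6 = -8
f(-8) = 4
Since f''(x) = 6 > 0, this is a minimum.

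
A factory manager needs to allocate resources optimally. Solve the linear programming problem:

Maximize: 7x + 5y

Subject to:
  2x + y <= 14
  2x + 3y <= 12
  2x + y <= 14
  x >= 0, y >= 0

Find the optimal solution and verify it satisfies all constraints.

Feasible vertices: (0, 0), (0, 4), (6, 0)
Objective 7x + 5y at each vertex:
  (0, 0): 0
  (0, 4): 20
  (6, 0): 42
Maximum is 42 at (6, 0).
Verify constraints at (x, y) = (6, 0):
  2*6 + 1*0 = 12 <= 14
  2*6 + 3*0 = 12 <= 12 (active)
  2*6 + 1*0 = 12 <= 14
  x = 6 >= 0, y = 0 >= 0. All constraints satisfied.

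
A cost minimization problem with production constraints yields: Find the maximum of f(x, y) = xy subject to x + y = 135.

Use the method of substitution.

Substitute y = 135 - x into f(x,y) = xy:
g(x) = x(135 - x) = 135x - x^2
g'(x) = 135 - 2x = 0  =>  x = 135/2
y = 135 - 135/2 = 135/2
Maximum value = (135/2) * (135/2) = 18225/4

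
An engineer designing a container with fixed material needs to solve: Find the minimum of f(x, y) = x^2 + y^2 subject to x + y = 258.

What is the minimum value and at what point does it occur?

Substitute y = 258 - x into f(x,y) = x^2 + y^2:
g(x) = x^2 + (258 - x)^2 = 2x^2 - 516x + 66564
g'(x) = 4x - 516 = 0  =>  x = 129
y = 258 - 129 = 129
Minimum value = 129^2 + 129^2 = 33282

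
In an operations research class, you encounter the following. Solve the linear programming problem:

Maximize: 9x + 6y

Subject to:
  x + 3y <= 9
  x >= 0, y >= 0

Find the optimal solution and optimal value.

The feasible region has vertices at [(0, 0), (9, 0), (0, 3)].
Checking objective 9x + 6y at each vertex:
  (0, 0): 9*0 + 6*0 = 0
  (9, 0): 9*9 + 6*0 = 81
  (0, 3): 9*0 + 6*3 = 18
Maximum is 81 at (9, 0).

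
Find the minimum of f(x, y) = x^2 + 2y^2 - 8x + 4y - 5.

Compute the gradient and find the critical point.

f(x,y) = x^2 + 2y^2 - 8x + 4y - 5
df/dx = 2x + (-8) = 0  =>  x = 4
df/dy = 4y + (4) = 0  =>  y = -1
f(4, -1) = 1*(4)^2 + 2*(-1)^2 + -8*(4) + 4*(-1) + -5 = -23
Hessian is diagonal with entries 2, 4 > 0, so this is a minimum.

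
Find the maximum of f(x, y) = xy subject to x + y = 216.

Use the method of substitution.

Substitute y = 216 - x into f(x,y) = xy:
g(x) = x(216 - x) = 216x - x^2
g'(x) = 216 - 2x = 0  =>  x = 108
y = 216 - 108 = 108
Maximum value = 108 * 108 = 11664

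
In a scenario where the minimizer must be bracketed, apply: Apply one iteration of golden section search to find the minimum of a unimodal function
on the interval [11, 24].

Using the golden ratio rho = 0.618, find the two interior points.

Golden section search on [11, 24].
Golden ratio rho = 0.618 (approx).
Interior points:
  x_1 = 11 + (1-0.618)*13 = 15.9660
  x_2 = 11 + 0.618*13 = 19.0340
Compare f(x_1) and f(x_2) to determine which subinterval to keep.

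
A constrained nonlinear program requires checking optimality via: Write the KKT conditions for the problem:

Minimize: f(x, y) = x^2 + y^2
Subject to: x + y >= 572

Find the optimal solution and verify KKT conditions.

KKT conditions for min x^2 + y^2 s.t. x + y >= 572:
Stationarity: 2x = mu, 2y = mu
So x = y = mu/2.
Complementary slackness: mu*(x + y - 572) = 0
Primal feasibility: x + y >= 572; dual feasibility: mu >= 0
If mu = 0 then x = y = 0, but 0 + 0 < 572 is infeasible, so the constraint is active.
Constraint active: x + y = 2*(mu/2) = 572 => mu = 572
x = y = 286, f = 163592
Verify: stationarity 2*286 = 572 = mu; primal 286 + 286 = 572 >= 572; dual mu = 572 >= 0; complementary slackness 572*(572 - 572) = 0. All KKT conditions hold.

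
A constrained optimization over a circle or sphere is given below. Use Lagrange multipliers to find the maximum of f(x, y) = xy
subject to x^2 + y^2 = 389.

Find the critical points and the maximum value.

Lagrange conditions: y = 2*lambda*x and x = 2*lambda*y
If x = 0 then y = 0, violating the constraint, so x, y != 0.
Dividing: y/x = x/y => x^2 = y^2 => y = x or y = -x
Constraint: 2x^2 = 389 => x^2 = 389/2 => x = +/-sqrt(389/2)
Critical points: (sqrt(389/2), sqrt(389/2)), (-sqrt(389/2), -sqrt(389/2)), (sqrt(389/2), -sqrt(389/2)), (-sqrt(389/2), sqrt(389/2))
  y = x:  xy = x^2 = 389/2  at (sqrt(389/2), sqrt(389/2)) and (-sqrt(389/2), -sqrt(389/2))
  y = -x: xy = -x^2 = -389/2 at (sqrt(389/2), -sqrt(389/2)) and (-sqrt(389/2), sqrt(389/2))
Maximum xy = 389/2 at (sqrt(389/2), sqrt(389/2)) and (-sqrt(389/2), -sqrt(389/2))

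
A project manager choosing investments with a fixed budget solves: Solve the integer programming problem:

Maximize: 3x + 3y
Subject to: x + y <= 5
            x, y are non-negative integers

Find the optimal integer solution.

Objective: 3x + 3y, constraint: x + y <= 5
Coefficient of x is 3 >= coefficient of y is 3, so allocate the entire budget to x.
Optimal: x = 5, y = 0, value = 15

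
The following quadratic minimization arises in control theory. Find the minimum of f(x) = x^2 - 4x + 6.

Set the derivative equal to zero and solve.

f(x) = x^2 - 4x + 6
f'(x) = 2x + (-4) = 0
x = 4/2 = 2
f(2) = 2
Since f''(x) = 2 > 0, this is a minimum.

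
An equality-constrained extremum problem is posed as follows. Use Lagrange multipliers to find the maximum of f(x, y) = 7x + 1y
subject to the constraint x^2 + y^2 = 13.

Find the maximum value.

Set up Lagrange conditions: grad f = lambda * grad g
  7 = 2*lambda*x
  1 = 2*lambda*y
From these: x/y = 7/1, so x = 7t, y = 1t for some t.
Substitute into constraint: (7t)^2 + (1t)^2 = 13
  t^2 * 50 = 13
  t = sqrt(13/50)
Maximum = 7*x + 1*y = (7^2 + 1^2)*t = 50 * sqrt(13/50) = sqrt(650)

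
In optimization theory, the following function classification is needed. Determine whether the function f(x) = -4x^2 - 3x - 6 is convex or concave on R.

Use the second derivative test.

f(x) = -4x^2 - 3x - 6
f'(x) = -8x - 3
f''(x) = -8
Since f''(x) = -8 < 0 for all x, f is concave on R.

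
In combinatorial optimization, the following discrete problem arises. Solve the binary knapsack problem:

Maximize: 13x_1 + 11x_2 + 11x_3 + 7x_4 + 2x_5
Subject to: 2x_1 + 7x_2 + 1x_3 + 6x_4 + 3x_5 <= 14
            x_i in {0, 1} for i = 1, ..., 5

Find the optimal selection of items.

Items: item 1 (v=13, w=2), item 2 (v=11, w=7), item 3 (v=11, w=1), item 4 (v=7, w=6), item 5 (v=2, w=3)
Capacity: 14
Checking all 32 subsets (w = total weight, v = total value):
  {}: w = 0, v = 0
  {1}: w = 2, v = 13
  {2}: w = 7, v = 11
  {3}: w = 1, v = 11
  {4}: w = 6, v = 7
  {5}: w = 3, v = 2
  {1, 2}: w = 9, v = 24
  {1, 3}: w = 3, v = 24
  {1, 4}: w = 8, v = 20
  {1, 5}: w = 5, v = 15
  {2, 3}: w = 8, v = 22
  {2, 4}: w = 13, v = 18
  {2, 5}: w = 10, v = 13
  {3, 4}: w = 7, v = 18
  {3, 5}: w = 4, v = 13
  {4, 5}: w = 9, v = 9
  {1, 2, 3}: w = 10, v = 35
  {1, 2, 4}: w = 15 > 14, infeasible
  {1, 2, 5}: w = 12, v = 26
  {1, 3, 4}: w = 9, v = 31
  {1, 3, 5}: w = 6, v = 26
  {1, 4, 5}: w = 11, v = 22
  {2, 3, 4}: w = 14, v = 29
  {2, 3, 5}: w = 11, v = 24
  {2, 4, 5}: w = 16 > 14, infeasible
  {3, 4, 5}: w = 10, v = 20
  {1, 2, 3, 4}: w = 16 > 14, infeasible
  {1, 2, 3, 5}: w = 13, v = 37
  {1, 2, 4, 5}: w = 18 > 14, infeasible
  {1, 3, 4, 5}: w = 12, v = 33
  {2, 3, 4, 5}: w = 17 > 14, infeasible
  {1, 2, 3, 4, 5}: w = 19 > 14, infeasible
Best feasible subset: items [1, 2, 3, 5]
Total weight: 13 <= 14, total value: 37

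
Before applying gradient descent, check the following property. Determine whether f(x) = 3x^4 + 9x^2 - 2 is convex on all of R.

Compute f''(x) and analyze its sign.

f(x) = 3x^4 + 9x^2 - 2
f'(x) = 12x^3 + 18x
f''(x) = 36x^2 + 18
f''(x) = 36x^2 + 18 >= 18 > 0 for all x
Therefore, f is convex on R.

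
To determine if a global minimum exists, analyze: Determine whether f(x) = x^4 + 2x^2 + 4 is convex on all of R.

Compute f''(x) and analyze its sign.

f(x) = x^4 + 2x^2 + 4
f'(x) = 4x^3 + 4x
f''(x) = 12x^2 + 4
f''(x) = 12x^2 + 4 >= 4 > 0 for all x
Therefore, f is convex on R.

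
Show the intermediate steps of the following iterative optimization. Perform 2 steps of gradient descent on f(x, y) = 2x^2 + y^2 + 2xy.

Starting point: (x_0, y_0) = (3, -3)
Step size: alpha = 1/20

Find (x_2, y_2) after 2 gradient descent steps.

f(x,y) = 2x^2 + y^2 + 2xy
grad_x = 4x + 2y, grad_y = 2y + 2x
Step 1: grad = (6, 0), (27/10, -3)
Step 2: grad = (24/5, -3/5), (123/50, -297/100)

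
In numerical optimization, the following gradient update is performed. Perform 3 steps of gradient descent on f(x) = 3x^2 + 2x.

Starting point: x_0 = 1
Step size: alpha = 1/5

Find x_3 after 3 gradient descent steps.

f(x) = 3x^2 + 2x, f'(x) = 6x + (2)
Step 1: f'(1) = 8, x_1 = 1 - 1/5 * 8 = -3/5
Step 2: f'(-3/5) = -8/5, x_2 = -3/5 - 1/5 * -8/5 = -7/25
Step 3: f'(-7/25) = 8/25, x_3 = -7/25 - 1/5 * 8/25 = -43/125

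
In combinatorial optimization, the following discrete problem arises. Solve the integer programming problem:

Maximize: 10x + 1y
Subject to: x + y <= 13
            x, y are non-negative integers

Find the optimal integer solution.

Objective: 10x + 1y, constraint: x + y <= 13
Coefficient of x is 10 >= coefficient of y is 1, so allocate the entire budget to x.
Optimal: x = 13, y = 0, value = 130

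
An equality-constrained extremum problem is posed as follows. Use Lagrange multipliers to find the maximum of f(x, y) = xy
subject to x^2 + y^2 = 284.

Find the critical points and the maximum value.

Lagrange conditions: y = 2*lambda*x and x = 2*lambda*y
If x = 0 then y = 0, violating the constraint, so x, y != 0.
Dividing: y/x = x/y => x^2 = y^2 => y = x or y = -x
Constraint: 2x^2 = 284 => x^2 = 142 => x = +/-sqrt(142)
Critical points: (sqrt(142), sqrt(142)), (-sqrt(142), -sqrt(142)), (sqrt(142), -sqrt(142)), (-sqrt(142), sqrt(142))
  y = x:  xy = x^2 = 142  at (sqrt(142), sqrt(142)) and (-sqrt(142), -sqrt(142))
  y = -x: xy = -x^2 = -142 at (sqrt(142), -sqrt(142)) and (-sqrt(142), sqrt(142))
Maximum xy = 142 at (sqrt(142), sqrt(142)) and (-sqrt(142), -sqrt(142))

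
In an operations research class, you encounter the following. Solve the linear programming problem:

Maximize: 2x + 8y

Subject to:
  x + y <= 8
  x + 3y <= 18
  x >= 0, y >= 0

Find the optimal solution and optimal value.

Feasible vertices: (0, 0), (0, 6), (3, 5), (8, 0)
Objective 2x + 8y at each:
  (0, 0): 0
  (0, 6): 48
  (3, 5): 46
  (8, 0): 16
Maximum is 48 at (0, 6).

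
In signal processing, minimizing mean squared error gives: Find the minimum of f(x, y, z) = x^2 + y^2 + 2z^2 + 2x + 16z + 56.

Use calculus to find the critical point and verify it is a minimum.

f(x,y,z) = x^2 + y^2 + 2z^2 + 2x + 16z + 56
df/dx = 2x + (2) = 0 => x = -1
df/dy = 2y + (0) = 0 => y = 0
df/dz = 4z + (16) = 0 => z = -4
f(-1,0,-4) = 1*(-1)^2 + 1*(0)^2 + 2*(-4)^2 + 2*(-1) + 16*(-4) + 56 = 23
Hessian is diagonal with entries 2, 2, 4 > 0, confirmed minimum.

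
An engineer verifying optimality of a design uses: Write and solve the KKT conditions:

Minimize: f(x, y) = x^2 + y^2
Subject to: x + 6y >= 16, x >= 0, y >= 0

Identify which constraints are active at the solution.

KKT conditions for min x^2 + y^2 s.t. 1x + 6y >= 16, x >= 0, y >= 0:
Stationarity: 2x = mu*1 + mu_x, 2y = mu*6 + mu_y, with mu, mu_x, mu_y >= 0
Complementary slackness: mu*(x + 6y - 16) = 0, mu_x*x = 0, mu_y*y = 0
(0, 0) is infeasible (1*0 + 6*0 < 16), so if mu = 0 stationarity would force x = mu_x/2 >= 0, y = mu_y/2 >= 0 with mu_x*x = mu_y*y = 0, i.e. x = y = 0: contradiction. Hence mu > 0 and x + 6y = 16 is active.
Try x > 0, y > 0 (so mu_x = mu_y = 0): x = 1*mu/2, y = 6*mu/2
Substitute: 1*(1*mu/2) + 6*(6*mu/2) = 16
  mu*37/2 = 16 => mu = 32/37
x* = 16/37 > 0, y* = 96/37 > 0, consistent with mu_x = mu_y = 0.
f is convex and the constraints are linear, so this KKT point is the global minimum.
f* = 256/37
Active constraints: x + 6y >= 16 (holds with equality, mu = 32/37 > 0); x >= 0 and y >= 0 are inactive (mu_x = mu_y = 0).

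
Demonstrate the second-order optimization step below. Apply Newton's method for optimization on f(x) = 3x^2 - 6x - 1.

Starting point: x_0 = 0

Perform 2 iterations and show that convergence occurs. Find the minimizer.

f(x) = 3x^2 - 6x - 1, f'(x) = 6x + (-6), f''(x) = 6
Step 1: f'(0) = -6, x_1 = 0 - -6/6 = 1
Step 2: f'(1) = 0, x_2 = 1 (converged)
Newton's method converges in 1 step for quadratics.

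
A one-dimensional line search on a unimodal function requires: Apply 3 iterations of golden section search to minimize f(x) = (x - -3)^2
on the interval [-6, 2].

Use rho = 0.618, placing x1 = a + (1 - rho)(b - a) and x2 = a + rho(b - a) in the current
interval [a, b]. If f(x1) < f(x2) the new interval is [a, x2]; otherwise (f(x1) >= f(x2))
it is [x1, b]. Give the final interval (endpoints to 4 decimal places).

Golden section search for min of f(x) = (x - -3)^2 on [-6, 2].
Each step: x1 = a + (1 - rho)(b - a), x2 = a + rho(b - a); if f(x1) < f(x2) keep [a, x2], otherwise keep [x1, b].
Step 1: [-6.0000, 2.0000], x1=-2.9440 (f=0.0031), x2=-1.0560 (f=3.7791); f(x1) < f(x2) => keep [-6.0000, -1.0560]
Step 2: [-6.0000, -1.0560], x1=-4.1114 (f=1.2352), x2=-2.9446 (f=0.0031); f(x1) > f(x2) => keep [-4.1114, -1.0560]
Step 3: [-4.1114, -1.0560], x1=-2.9442 (f=0.0031), x2=-2.2232 (f=0.6035); f(x1) < f(x2) => keep [-4.1114, -2.2232]
Final interval: [-4.1114, -2.2232]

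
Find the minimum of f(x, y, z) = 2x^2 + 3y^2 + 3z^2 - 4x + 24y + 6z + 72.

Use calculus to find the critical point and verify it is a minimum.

f(x,y,z) = 2x^2 + 3y^2 + 3z^2 - 4x + 24y + 6z + 72
df/dx = 4x + (-4) = 0 => x = 1
df/dy = 6y + (24) = 0 => y = -4
df/dz = 6z + (6) = 0 => z = -1
f(1,-4,-1) = 2*(1)^2 + 3*(-4)^2 + 3*(-1)^2 + -4*(1) + 24*(-4) + 6*(-1) + 72 = 19
Hessian is diagonal with entries 4, 6, 6 > 0, confirmed minimum.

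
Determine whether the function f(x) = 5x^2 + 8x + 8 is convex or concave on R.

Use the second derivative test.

f(x) = 5x^2 + 8x + 8
f'(x) = 10x + 8
f''(x) = 10
Since f''(x) = 10 > 0 for all x, f is convex on R.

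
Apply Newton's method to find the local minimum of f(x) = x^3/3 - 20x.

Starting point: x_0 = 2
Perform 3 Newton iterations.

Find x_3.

f(x) = x^3/3 - 20x
f'(x) = x^2 - 20, f''(x) = 2x
Newton update: x_{n+1} = x_n - (x_n^2 - 20)/(2*x_n)
Step 1: x_0 = 2, f'=-16, f''=4, x_1 = 6
Step 2: x_1 = 6, f'=16, f''=12, x_2 = 14/3
Step 3: x_2 = 14/3, f'=16/9, f''=28/3, x_3 = 94/21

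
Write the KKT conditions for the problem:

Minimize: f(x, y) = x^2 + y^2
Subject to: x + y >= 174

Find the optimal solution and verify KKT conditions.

KKT conditions for min x^2 + y^2 s.t. x + y >= 174:
Stationarity: 2x = mu, 2y = mu
So x = y = mu/2.
Complementary slackness: mu*(x + y - 174) = 0
Primal feasibility: x + y >= 174; dual feasibility: mu >= 0
If mu = 0 then x = y = 0, but 0 + 0 < 174 is infeasible, so the constraint is active.
Constraint active: x + y = 2*(mu/2) = 174 => mu = 174
x = y = 87, f = 15138
Verify: stationarity 2*87 = 174 = mu; primal 87 + 87 = 174 >= 174; dual mu = 174 >= 0; complementary slackness 174*(174 - 174) = 0. All KKT conditions hold.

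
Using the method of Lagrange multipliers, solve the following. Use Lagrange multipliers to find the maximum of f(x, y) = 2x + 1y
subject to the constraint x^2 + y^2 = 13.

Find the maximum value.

Set up Lagrange conditions: grad f = lambda * grad g
  2 = 2*lambda*x
  1 = 2*lambda*y
From these: x/y = 2/1, so x = 2t, y = 1t for some t.
Substitute into constraint: (2t)^2 + (1t)^2 = 13
  t^2 * 5 = 13
  t = sqrt(13/5)
Maximum = 2*x + 1*y = (2^2 + 1^2)*t = 5 * sqrt(13/5) = sqrt(65)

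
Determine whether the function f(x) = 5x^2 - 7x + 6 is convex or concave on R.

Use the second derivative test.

f(x) = 5x^2 - 7x + 6
f'(x) = 10x - 7
f''(x) = 10
Since f''(x) = 10 > 0 for all x, f is convex on R.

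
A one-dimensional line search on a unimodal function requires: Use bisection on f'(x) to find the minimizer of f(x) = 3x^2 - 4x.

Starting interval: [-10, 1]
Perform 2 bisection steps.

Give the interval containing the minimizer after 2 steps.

Finding critical point of f(x) = 3x^2 - 4x using bisection on f'(x) = 6x + -4.
f'(x) = 0 when x = 2/3.
Starting interval: [-10, 1]
Step 1: mid = -9/2, f'(mid) = -31, new interval = [-9/2, 1]
Step 2: mid = -7/4, f'(mid) = -29/2, new interval = [-7/4, 1]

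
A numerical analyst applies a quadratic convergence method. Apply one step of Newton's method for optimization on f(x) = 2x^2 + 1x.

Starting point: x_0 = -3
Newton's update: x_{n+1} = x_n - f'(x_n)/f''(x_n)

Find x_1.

f(x) = 2x^2 + 1x
f'(x) = 4x + (1), f''(x) = 4
Newton step: x_1 = x_0 - f'(x_0)/f''(x_0)
f'(-3) = -11
x_1 = -3 - -11/4 = -1/4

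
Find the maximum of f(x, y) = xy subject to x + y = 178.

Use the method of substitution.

Substitute y = 178 - x into f(x,y) = xy:
g(x) = x(178 - x) = 178x - x^2
g'(x) = 178 - 2x = 0  =>  x = 89
y = 178 - 89 = 89
Maximum value = 89 * 89 = 7921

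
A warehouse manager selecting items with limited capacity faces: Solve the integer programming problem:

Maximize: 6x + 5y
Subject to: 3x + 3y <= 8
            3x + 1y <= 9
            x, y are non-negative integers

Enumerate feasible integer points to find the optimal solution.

Constraint 1: 3x + 3y <= 8
Constraint 2: 3x + 1y <= 9
Feasible x range (need y >= 0): 0 <= x <= min(8/3, 9/3) => x in {0, ..., 2}.
Enumerate feasible integer points row by row (the coefficient of y is 5 > 0, so for each x the largest feasible y gives the best value):
  x = 0: y <= min((8 - 3*0)/3, (9 - 3*0)/1) => y in {0, ..., 2}; best 6*0 + 5*2 = 10
  x = 1: y <= min((8 - 3*1)/3, (9 - 3*1)/1) => y in {0, ..., 1}; best 6*1 + 5*1 = 11
  x = 2: y <= min((8 - 3*2)/3, (9 - 3*2)/1) => y in {0}; best 6*2 + 5*0 = 12
The maximum 6x + 5y = 12 is achieved at x = 2, y = 0.
Check: 3*2 + 3*0 = 6 <= 8 and 3*2 + 1*0 = 6 <= 9.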